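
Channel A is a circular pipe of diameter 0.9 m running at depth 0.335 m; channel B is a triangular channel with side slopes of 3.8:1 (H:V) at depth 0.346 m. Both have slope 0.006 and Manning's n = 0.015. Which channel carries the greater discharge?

channel B

Channel A: For a circular section of diameter D = 0.9 m at depth y = 0.335 m, the central angle is θ = 2 arccos(1 − 2y/D) = 2.625 rad. Then A = (D²/8)(θ − sin θ) = 0.2157 m² and P = Dθ/2 = 1.181 m. Hydraulic radius R = A/P = 0.2157/1.181 = 0.1826 m. Q_A = (1/0.015)·0.2157·0.1826^(2/3)·√0.006 = 0.3586 m³/s.
Channel B: For a triangular section with side slope z = 3.8: A = zy² = 3.8×0.346² = 0.4549 m²; P = 2y√(1+z²) = 2×0.346×3.929 = 2.719 m. Hydraulic radius R = A/P = 0.4549/2.719 = 0.1673 m. Q_B = (1/0.015)·0.4549·0.1673^(2/3)·√0.006 = 0.7133 m³/s.
Q_A = 0.3586 m³/s vs Q_B = 0.7133 m³/s, so channel B carries more.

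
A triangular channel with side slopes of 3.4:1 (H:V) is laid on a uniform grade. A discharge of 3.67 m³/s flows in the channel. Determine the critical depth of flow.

y_c = 0.75 m

At critical depth, Q² T / (g A³) = 1, i.e. A³/T = Q²/g = 3.67²/9.81 = 1.373.
Try y = 0.893 m: A³/T = 3.282 — high.
Try y = 0.578 m: A³/T = 0.3729 — low.
Try y = 0.75 m: A³/T = 1.372 — close enough.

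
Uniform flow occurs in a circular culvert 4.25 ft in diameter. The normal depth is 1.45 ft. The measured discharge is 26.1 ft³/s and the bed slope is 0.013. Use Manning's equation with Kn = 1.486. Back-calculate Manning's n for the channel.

For a circular section of diameter D = 4.25 ft at depth y = 1.45 ft, the central angle is θ = 2 arccos(1 − 2y/D) = 2.495 rad. Then A = (D²/8)(θ − sin θ) = 4.273 ft² and P = Dθ/2 = 5.302 ft.
Hydraulic radius R = A/P = 4.273/5.302 = 0.806 ft.
Rearranging Manning's equation: n = (1.486/Q) A R^(2/3) S^(1/2) = (1.486/26.1) × 4.273 × 0.806^(2/3) × √0.013 = 0.024.

n = 0.024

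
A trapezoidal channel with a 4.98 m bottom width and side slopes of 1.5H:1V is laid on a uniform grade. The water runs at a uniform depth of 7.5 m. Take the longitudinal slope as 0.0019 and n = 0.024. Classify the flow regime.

subcritical

With bottom width b = 4.98 m and side slope z = 1.5: A = (b + zy)y = (4.98 + 1.5×7.5)×7.5 = 121.7 m²; P = b + 2y√(1+z²) = 4.98 + 2×7.5×1.803 = 32.02 m.
Hydraulic radius R = A/P = 121.7/32.02 = 3.801 m.
V = (1/n) R^(2/3) √S = (1/0.024) × 3.801^(2/3) × √0.0019 = 4.424 m/s. Hydraulic depth D_h = A/T = 121.7/27.48 = 4.43 m.
Froude number Fr = V/√(g·D_h) = 4.424/√(9.81×4.43) = 0.671, which is less than 1, so the flow is subcritical.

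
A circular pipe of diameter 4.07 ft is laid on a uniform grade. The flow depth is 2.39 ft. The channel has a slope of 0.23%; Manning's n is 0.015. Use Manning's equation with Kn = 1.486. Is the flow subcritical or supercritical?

subcritical

For a circular section of diameter D = 4.07 ft at depth y = 2.39 ft, the central angle is θ = 2 arccos(1 − 2y/D) = 3.492 rad. Then A = (D²/8)(θ − sin θ) = 7.943 ft² and P = Dθ/2 = 7.107 ft.
Hydraulic radius R = A/P = 7.943/7.107 = 1.118 ft.
V = (1.486/n) R^(2/3) √S = (1.486/0.015) × 1.118^(2/3) × √0.0023 = 5.117 ft/s. Hydraulic depth D_h = A/T = 7.943/4.008 = 1.982 ft.
Froude number Fr = V/√(g·D_h) = 5.117/√(32.2×1.982) = 0.64, which is less than 1, so the flow is subcritical.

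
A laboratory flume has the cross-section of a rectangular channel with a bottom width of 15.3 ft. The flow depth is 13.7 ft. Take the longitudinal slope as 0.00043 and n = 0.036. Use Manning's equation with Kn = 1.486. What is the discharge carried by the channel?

Flow area A = b·y = 15.3 × 13.7 = 209.6 ft². Wetted perimeter P = b + 2y = 15.3 + 2×13.7 = 42.7 ft.
Hydraulic radius R = A/P = 209.6/42.7 = 4.909 ft.
Manning's equation: Q = (1.486/n) A R^(2/3) S^(1/2) = (1.486/0.036) × 209.6 × 4.909^(2/3) × 0.00043^(1/2) = 518 ft³/s.

Q = 518 ft³/s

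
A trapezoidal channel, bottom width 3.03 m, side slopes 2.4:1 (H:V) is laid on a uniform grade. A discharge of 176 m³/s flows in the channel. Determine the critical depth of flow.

y_c = 3.48 m

At critical depth, Q² T / (g A³) = 1, i.e. A³/T = Q²/g = 176²/9.81 = 3158.
Try y = 4.33 m: A³/T = 8243 — too large.
Try y = 2.53 m: A³/T = 804.8 — too small.
Try y = 3.48 m: A³/T = 3149 — ≈ 3158.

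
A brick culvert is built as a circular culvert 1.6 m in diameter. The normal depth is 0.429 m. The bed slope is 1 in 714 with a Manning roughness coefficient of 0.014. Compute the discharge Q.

For a circular section of diameter D = 1.6 m at depth y = 0.429 m, the central angle is θ = 2 arccos(1 − 2y/D) = 2.177 rad. Then A = (D²/8)(θ − sin θ) = 0.4337 m² and P = Dθ/2 = 1.742 m.
Hydraulic radius R = A/P = 0.4337/1.742 = 0.249 m.
Manning's equation: Q = (1/n) A R^(2/3) S^(1/2) = (1/0.014) × 0.4337 × 0.249^(2/3) × 0.001401^(1/2) = 0.459 m³/s.

Q = 0.459 m³/s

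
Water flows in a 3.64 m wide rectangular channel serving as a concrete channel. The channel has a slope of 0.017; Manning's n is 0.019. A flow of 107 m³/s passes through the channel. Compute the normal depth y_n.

y_n = 3.74 m

Manning's equation rearranged: A R^(2/3) = nQ / (1·√S) = 0.019 × 107 / (√0.017) = 15.59.
Trying y = 4.34 m: A R^(2/3) = 18.65 — high.
Trying y = 3.25 m: A R^(2/3) = 13.11 — low.
Trying y = 3.74 m: A R^(2/3) = 15.58 — matches.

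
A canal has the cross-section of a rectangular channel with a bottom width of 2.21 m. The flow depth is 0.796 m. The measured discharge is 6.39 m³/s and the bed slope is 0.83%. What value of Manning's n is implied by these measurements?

Flow area A = b·y = 2.21 × 0.796 = 1.759 m². Wetted perimeter P = b + 2y = 2.21 + 2×0.796 = 3.802 m.
Hydraulic radius R = A/P = 1.759/3.802 = 0.4627 m.
Rearranging Manning's equation: n = (1/Q) A R^(2/3) S^(1/2) = (1/6.39) × 1.759 × 0.4627^(2/3) × √0.0083 = 0.015.

n = 0.015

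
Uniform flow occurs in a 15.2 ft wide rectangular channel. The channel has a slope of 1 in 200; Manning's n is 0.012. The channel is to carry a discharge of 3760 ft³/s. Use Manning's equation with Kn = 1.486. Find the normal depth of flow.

Manning's equation rearranged: A R^(2/3) = nQ / (1.486·√S) = 0.012 × 3760 / (1.486 × √0.005) = 429.4.
Trying y = 12.5 ft: A R^(2/3) = 535.1 — high.
Trying y = 8.23 ft: A R^(2/3) = 312.7 — low.
Trying y = 10.5 ft: A R^(2/3) = 429.1 — ≈ 429.4.

y_n = 10.5 ft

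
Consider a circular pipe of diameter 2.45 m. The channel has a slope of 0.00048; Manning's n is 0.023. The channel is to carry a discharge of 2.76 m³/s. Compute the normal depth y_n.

Manning's equation rearranged: A R^(2/3) = nQ / (1·√S) = 0.023 × 2.76 / (√0.00048) = 2.897.
Try y = 1.92 m: A R^(2/3) = 3.255 — high.
Try y = 1.55 m: A R^(2/3) = 2.473 — low.
Try y = 1.74 m: A R^(2/3) = 2.9 — ≈ 2.897.

y_n = 1.74 m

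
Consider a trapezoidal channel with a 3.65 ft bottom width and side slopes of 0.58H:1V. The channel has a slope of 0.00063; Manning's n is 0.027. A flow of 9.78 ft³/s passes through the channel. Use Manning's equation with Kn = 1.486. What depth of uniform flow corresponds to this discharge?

Manning's equation rearranged: A R^(2/3) = nQ / (1.486·√S) = 0.027 × 9.78 / (1.486 × √0.00063) = 7.08.
Trying y = 1.98 ft: A R^(2/3) = 10.46 — high.
Trying y = 1.57 ft: A R^(2/3) = 7.081 — ≈ 7.08.

y_n = 1.57 ft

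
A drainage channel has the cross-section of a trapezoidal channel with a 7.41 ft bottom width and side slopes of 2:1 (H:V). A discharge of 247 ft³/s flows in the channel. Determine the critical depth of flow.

At critical depth, Q² T / (g A³) = 1, i.e. A³/T = Q²/g = 247²/32.2 = 1895.
At y = 3.04 ft: A³/T = 3524 — too large.
At y = 1.91 ft: A³/T = 655.7 — too small.
At y = 2.57 ft: A³/T = 1897 — close enough.

y_c = 2.57 ft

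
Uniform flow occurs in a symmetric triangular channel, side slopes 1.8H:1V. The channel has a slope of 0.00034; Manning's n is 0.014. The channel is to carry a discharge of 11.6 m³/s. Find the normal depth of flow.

y_n = 2.23 m

Manning's equation rearranged: A R^(2/3) = nQ / (1·√S) = 0.014 × 11.6 / (√0.00034) = 8.807.
Try y = 2.67 m: A R^(2/3) = 14.22 — high.
Try y = 1.74 m: A R^(2/3) = 4.541 — low.
Try y = 2.23 m: A R^(2/3) = 8.8 — ≈ 8.807.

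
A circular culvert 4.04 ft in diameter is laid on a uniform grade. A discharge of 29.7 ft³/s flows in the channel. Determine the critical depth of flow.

At critical depth, Q² T / (g A³) = 1, i.e. A³/T = Q²/g = 29.7²/32.2 = 27.39.
At y = 1.26 ft: A³/T = 10.62 — short.
At y = 2 ft: A³/T = 62.74 — over.
At y = 1.61 ft: A³/T = 27.34 — matches.

y_c = 1.61 ft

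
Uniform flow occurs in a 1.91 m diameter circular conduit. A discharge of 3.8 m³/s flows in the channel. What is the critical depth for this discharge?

y_c = 0.944 m

At critical depth, Q² T / (g A³) = 1, i.e. A³/T = Q²/g = 3.8²/9.81 = 1.472.
Trying y = 1.09 m: A³/T = 2.551 — over.
Trying y = 0.736 m: A³/T = 0.5675 — short.
Trying y = 0.944 m: A³/T = 1.473 — matches.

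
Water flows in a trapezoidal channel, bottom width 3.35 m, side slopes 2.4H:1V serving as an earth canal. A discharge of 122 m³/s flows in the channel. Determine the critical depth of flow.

At critical depth, Q² T / (g A³) = 1, i.e. A³/T = Q²/g = 122²/9.81 = 1517.
Trying y = 3.68 m: A³/T = 4287 — over.
Trying y = 2.89 m: A³/T = 1525 — ≈ 1517.

y_c = 2.89 m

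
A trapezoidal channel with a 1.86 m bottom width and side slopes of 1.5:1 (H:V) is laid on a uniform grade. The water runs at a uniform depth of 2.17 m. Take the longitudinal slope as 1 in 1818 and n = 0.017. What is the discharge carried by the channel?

Q = 16.8 m³/s

With bottom width b = 1.86 m and side slope z = 1.5: A = (b + zy)y = (1.86 + 1.5×2.17)×2.17 = 11.1 m²; P = b + 2y√(1+z²) = 1.86 + 2×2.17×1.803 = 9.684 m.
Hydraulic radius R = A/P = 11.1/9.684 = 1.146 m.
Manning's equation: Q = (1/n) A R^(2/3) S^(1/2) = (1/0.017) × 11.1 × 1.146^(2/3) × 0.0005501^(1/2) = 16.8 m³/s.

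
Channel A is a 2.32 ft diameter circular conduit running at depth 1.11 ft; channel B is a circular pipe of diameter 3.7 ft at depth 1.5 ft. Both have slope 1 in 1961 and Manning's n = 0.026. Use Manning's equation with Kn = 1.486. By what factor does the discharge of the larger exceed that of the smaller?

Channel A: For a circular section of diameter D = 2.32 ft at depth y = 1.11 ft, the central angle is θ = 2 arccos(1 − 2y/D) = 3.055 rad. Then A = (D²/8)(θ − sin θ) = 1.998 ft² and P = Dθ/2 = 3.544 ft. Hydraulic radius R = A/P = 1.998/3.544 = 0.5637 ft. Q_A = (1.486/0.026)·1.998·0.5637^(2/3)·√0.0005099 = 1.759 ft³/s.
Channel B: For a circular section of diameter D = 3.7 ft at depth y = 1.5 ft, the central angle is θ = 2 arccos(1 − 2y/D) = 2.761 rad. Then A = (D²/8)(θ − sin θ) = 4.089 ft² and P = Dθ/2 = 5.108 ft. Hydraulic radius R = A/P = 4.089/5.108 = 0.8005 ft. Q_B = (1.486/0.026)·4.089·0.8005^(2/3)·√0.0005099 = 4.55 ft³/s.
The larger discharge is 4.55 ft³/s and the smaller is 1.759 ft³/s; the ratio is 2.59.

2.59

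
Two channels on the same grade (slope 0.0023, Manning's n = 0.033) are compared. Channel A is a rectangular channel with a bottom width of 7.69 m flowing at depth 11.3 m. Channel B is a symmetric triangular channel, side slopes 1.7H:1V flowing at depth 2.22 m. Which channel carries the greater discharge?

channel A

Channel A: Flow area A = b·y = 7.69 × 11.3 = 86.9 m². Wetted perimeter P = b + 2y = 7.69 + 2×11.3 = 30.29 m. Hydraulic radius R = A/P = 86.9/30.29 = 2.869 m. Q_A = (1/0.033)·86.9·2.869^(2/3)·√0.0023 = 255 m³/s.
Channel B: For a triangular section with side slope z = 1.7: A = zy² = 1.7×2.22² = 8.378 m²; P = 2y√(1+z²) = 2×2.22×1.972 = 8.757 m. Hydraulic radius R = A/P = 8.378/8.757 = 0.9567 m. Q_B = (1/0.033)·8.378·0.9567^(2/3)·√0.0023 = 11.82 m³/s.
Q_A = 255 m³/s vs Q_B = 11.82 m³/s, so channel A carries more.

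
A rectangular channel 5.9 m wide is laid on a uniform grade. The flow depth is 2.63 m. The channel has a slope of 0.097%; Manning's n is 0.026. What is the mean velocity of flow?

Flow area A = b·y = 5.9 × 2.63 = 15.52 m². Wetted perimeter P = b + 2y = 5.9 + 2×2.63 = 11.16 m.
Hydraulic radius R = A/P = 15.52/11.16 = 1.39 m.
From Manning's equation, V = (1/n) R^(2/3) S^(1/2) = (1/0.026) × 1.39^(2/3) × 0.00097^(1/2) = 1.49 m/s.

V = 1.49 m/s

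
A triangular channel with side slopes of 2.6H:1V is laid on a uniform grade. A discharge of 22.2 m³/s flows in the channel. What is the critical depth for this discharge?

y_c = 1.72 m

At critical depth, Q² T / (g A³) = 1, i.e. A³/T = Q²/g = 22.2²/9.81 = 50.24.
Try y = 2.09 m: A³/T = 134.8 — high.
Try y = 1.24 m: A³/T = 9.909 — low.
Try y = 1.72 m: A³/T = 50.88 — ≈ 50.24.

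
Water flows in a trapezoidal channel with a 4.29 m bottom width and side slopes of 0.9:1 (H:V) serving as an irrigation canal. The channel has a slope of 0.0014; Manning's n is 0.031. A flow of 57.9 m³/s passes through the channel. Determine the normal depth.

y_n = 3.85 m

Manning's equation rearranged: A R^(2/3) = nQ / (1·√S) = 0.031 × 57.9 / (√0.0014) = 47.97.
Trying y = 4.31 m: A R^(2/3) = 59.85 — too large.
Trying y = 3.85 m: A R^(2/3) = 47.99 — ≈ 47.97.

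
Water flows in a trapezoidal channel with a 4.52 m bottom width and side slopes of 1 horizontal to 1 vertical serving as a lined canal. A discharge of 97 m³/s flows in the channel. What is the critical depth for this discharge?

At critical depth, Q² T / (g A³) = 1, i.e. A³/T = Q²/g = 97²/9.81 = 959.1.
Trying y = 3.46 m: A³/T = 1840 — too large.
Trying y = 2.43 m: A³/T = 513.5 — too small.
Trying y = 2.89 m: A³/T = 953.5 — ≈ 959.1.

y_c = 2.89 m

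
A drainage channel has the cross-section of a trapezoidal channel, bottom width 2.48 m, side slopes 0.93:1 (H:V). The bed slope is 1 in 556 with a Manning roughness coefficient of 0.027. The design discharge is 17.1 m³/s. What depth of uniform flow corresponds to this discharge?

Manning's equation rearranged: A R^(2/3) = nQ / (1·√S) = 0.027 × 17.1 / (√0.001799) = 10.89.
At y = 1.53 m: A R^(2/3) = 5.553 — short.
At y = 2.65 m: A R^(2/3) = 15.99 — over.
At y = 2.18 m: A R^(2/3) = 10.88 — matches.

y_n = 2.18 m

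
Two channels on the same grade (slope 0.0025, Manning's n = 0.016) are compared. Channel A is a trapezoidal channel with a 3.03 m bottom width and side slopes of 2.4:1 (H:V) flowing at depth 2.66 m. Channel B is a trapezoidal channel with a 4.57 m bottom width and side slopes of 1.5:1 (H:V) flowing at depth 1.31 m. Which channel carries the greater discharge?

Channel A: With bottom width b = 3.03 m and side slope z = 2.4: A = (b + zy)y = (3.03 + 2.4×2.66)×2.66 = 25.04 m²; P = b + 2y√(1+z²) = 3.03 + 2×2.66×2.6 = 16.86 m. Hydraulic radius R = A/P = 25.04/16.86 = 1.485 m. Q_A = (1/0.016)·25.04·1.485^(2/3)·√0.0025 = 101.9 m³/s.
Channel B: With bottom width b = 4.57 m and side slope z = 1.5: A = (b + zy)y = (4.57 + 1.5×1.31)×1.31 = 8.561 m²; P = b + 2y√(1+z²) = 4.57 + 2×1.31×1.803 = 9.293 m. Hydraulic radius R = A/P = 8.561/9.293 = 0.9212 m. Q_B = (1/0.016)·8.561·0.9212^(2/3)·√0.0025 = 25.33 m³/s.
Q_A = 101.9 m³/s vs Q_B = 25.33 m³/s, so channel A carries more.

channel A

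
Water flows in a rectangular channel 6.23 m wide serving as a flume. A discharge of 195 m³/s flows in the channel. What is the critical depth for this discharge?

For a rectangular channel, critical depth y_c = (q²/g)^(1/3) where q = Q/b = 195/6.23 = 31.3 m²/s.
So y_c = (31.3²/9.81)^(1/3) = 4.64 m.

y_c = 4.64 m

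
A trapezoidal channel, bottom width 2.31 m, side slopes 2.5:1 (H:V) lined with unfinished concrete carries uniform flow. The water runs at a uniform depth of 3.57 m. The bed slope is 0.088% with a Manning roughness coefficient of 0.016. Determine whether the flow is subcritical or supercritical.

With bottom width b = 2.31 m and side slope z = 2.5: A = (b + zy)y = (2.31 + 2.5×3.57)×3.57 = 40.11 m²; P = b + 2y√(1+z²) = 2.31 + 2×3.57×2.693 = 21.54 m.
Hydraulic radius R = A/P = 40.11/21.54 = 1.862 m.
V = (1/n) R^(2/3) √S = (1/0.016) × 1.862^(2/3) × √0.00088 = 2.807 m/s. Hydraulic depth D_h = A/T = 40.11/20.16 = 1.99 m.
Froude number Fr = V/√(g·D_h) = 2.807/√(9.81×1.99) = 0.635, which is less than 1, so the flow is subcritical.

subcritical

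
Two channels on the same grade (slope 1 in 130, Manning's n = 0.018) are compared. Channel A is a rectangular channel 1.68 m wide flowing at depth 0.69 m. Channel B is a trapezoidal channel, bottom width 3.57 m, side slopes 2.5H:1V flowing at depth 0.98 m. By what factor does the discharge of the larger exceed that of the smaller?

Channel A: Flow area A = b·y = 1.68 × 0.69 = 1.159 m². Wetted perimeter P = b + 2y = 1.68 + 2×0.69 = 3.06 m. Hydraulic radius R = A/P = 1.159/3.06 = 0.3788 m. Q_A = (1/0.018)·1.159·0.3788^(2/3)·√0.007692 = 2.957 m³/s.
Channel B: With bottom width b = 3.57 m and side slope z = 2.5: A = (b + zy)y = (3.57 + 2.5×0.98)×0.98 = 5.9 m²; P = b + 2y√(1+z²) = 3.57 + 2×0.98×2.693 = 8.847 m. Hydraulic radius R = A/P = 5.9/8.847 = 0.6668 m. Q_B = (1/0.018)·5.9·0.6668^(2/3)·√0.007692 = 21.94 m³/s.
The larger discharge is 21.94 m³/s and the smaller is 2.957 m³/s; the ratio is 7.42.

7.42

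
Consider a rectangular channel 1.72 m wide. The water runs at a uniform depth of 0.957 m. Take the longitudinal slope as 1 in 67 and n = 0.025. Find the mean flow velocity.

V = 2.88 m/s

Flow area A = b·y = 1.72 × 0.957 = 1.646 m². Wetted perimeter P = b + 2y = 1.72 + 2×0.957 = 3.634 m.
Hydraulic radius R = A/P = 1.646/3.634 = 0.453 m.
From Manning's equation, V = (1/n) R^(2/3) S^(1/2) = (1/0.025) × 0.453^(2/3) × 0.01493^(1/2) = 2.88 m/s.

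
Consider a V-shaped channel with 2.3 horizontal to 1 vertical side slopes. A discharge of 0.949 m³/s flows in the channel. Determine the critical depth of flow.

At critical depth, Q² T / (g A³) = 1, i.e. A³/T = Q²/g = 0.949²/9.81 = 0.0918.
Try y = 0.652 m: A³/T = 0.3116 — too large.
Try y = 0.511 m: A³/T = 0.09216 — ≈ 0.0918.

y_c = 0.511 m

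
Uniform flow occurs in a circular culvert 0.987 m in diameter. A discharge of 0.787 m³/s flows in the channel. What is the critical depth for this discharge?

y_c = 0.508 m

At critical depth, Q² T / (g A³) = 1, i.e. A³/T = Q²/g = 0.787²/9.81 = 0.06314.
Try y = 0.549 m: A³/T = 0.08522 — over.
Try y = 0.414 m: A³/T = 0.02896 — short.
Try y = 0.508 m: A³/T = 0.06336 — matches.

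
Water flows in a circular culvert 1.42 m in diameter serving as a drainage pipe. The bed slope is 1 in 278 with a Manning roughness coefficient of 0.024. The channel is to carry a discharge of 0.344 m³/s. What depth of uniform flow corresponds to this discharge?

Manning's equation rearranged: A R^(2/3) = nQ / (1·√S) = 0.024 × 0.344 / (√0.003597) = 0.1377.
Trying y = 0.358 m: A R^(2/3) = 0.1106 — low.
Trying y = 0.478 m: A R^(2/3) = 0.1939 — high.
Trying y = 0.4 m: A R^(2/3) = 0.1376 — close enough.

y_n = 0.4 m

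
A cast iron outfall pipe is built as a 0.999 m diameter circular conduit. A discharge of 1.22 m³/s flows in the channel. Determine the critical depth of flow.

y_c = 0.636 m

At critical depth, Q² T / (g A³) = 1, i.e. A³/T = Q²/g = 1.22²/9.81 = 0.1517.
At y = 0.487 m: A³/T = 0.0547 — short.
At y = 0.7 m: A³/T = 0.2207 — over.
At y = 0.636 m: A³/T = 0.1519 — close enough.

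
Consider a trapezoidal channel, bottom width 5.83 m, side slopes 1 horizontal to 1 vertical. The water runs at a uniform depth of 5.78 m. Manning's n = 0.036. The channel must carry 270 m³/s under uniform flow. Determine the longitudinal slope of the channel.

S = 0.00479

With bottom width b = 5.83 m and side slope z = 1: A = (b + zy)y = (5.83 + 1×5.78)×5.78 = 67.11 m²; P = b + 2y√(1+z²) = 5.83 + 2×5.78×1.414 = 22.18 m.
Hydraulic radius R = A/P = 67.11/22.18 = 3.026 m.
From Manning's equation, S = [nQ / (1 A R^(2/3))]² = [0.036 × 270 / (1 × 67.11 × 3.026^(2/3))]² = 0.00479.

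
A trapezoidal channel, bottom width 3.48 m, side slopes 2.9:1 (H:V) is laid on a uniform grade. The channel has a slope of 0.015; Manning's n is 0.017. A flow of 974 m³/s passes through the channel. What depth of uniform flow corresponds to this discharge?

Manning's equation rearranged: A R^(2/3) = nQ / (1·√S) = 0.017 × 974 / (√0.015) = 135.2.
Try y = 3.49 m: A R^(2/3) = 72.99 — too small.
Try y = 5.08 m: A R^(2/3) = 178.1 — too large.
Try y = 4.53 m: A R^(2/3) = 135.2 — matches.

y_n = 4.53 m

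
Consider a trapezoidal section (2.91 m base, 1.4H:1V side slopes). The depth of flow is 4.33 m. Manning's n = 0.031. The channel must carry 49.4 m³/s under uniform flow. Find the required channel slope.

S = 0.000549

With bottom width b = 2.91 m and side slope z = 1.4: A = (b + zy)y = (2.91 + 1.4×4.33)×4.33 = 38.85 m²; P = b + 2y√(1+z²) = 2.91 + 2×4.33×1.72 = 17.81 m.
Hydraulic radius R = A/P = 38.85/17.81 = 2.181 m.
From Manning's equation, S = [nQ / (1 A R^(2/3))]² = [0.031 × 49.4 / (1 × 38.85 × 2.181^(2/3))]² = 0.000549.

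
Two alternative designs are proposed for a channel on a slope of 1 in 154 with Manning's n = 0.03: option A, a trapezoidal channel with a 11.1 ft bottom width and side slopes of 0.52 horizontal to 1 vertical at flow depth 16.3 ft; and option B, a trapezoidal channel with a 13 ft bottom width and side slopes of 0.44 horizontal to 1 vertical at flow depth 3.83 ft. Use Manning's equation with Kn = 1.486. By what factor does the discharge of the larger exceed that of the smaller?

Channel A: With bottom width b = 11.1 ft and side slope z = 0.52: A = (b + zy)y = (11.1 + 0.52×16.3)×16.3 = 319.1 ft²; P = b + 2y√(1+z²) = 11.1 + 2×16.3×1.127 = 47.84 ft. Hydraulic radius R = A/P = 319.1/47.84 = 6.669 ft. Q_A = (1.486/0.03)·319.1·6.669^(2/3)·√0.006494 = 4513 ft³/s.
Channel B: With bottom width b = 13 ft and side slope z = 0.44: A = (b + zy)y = (13 + 0.44×3.83)×3.83 = 56.24 ft²; P = b + 2y√(1+z²) = 13 + 2×3.83×1.093 = 21.37 ft. Hydraulic radius R = A/P = 56.24/21.37 = 2.632 ft. Q_B = (1.486/0.03)·56.24·2.632^(2/3)·√0.006494 = 428 ft³/s.
The larger discharge is 4513 ft³/s and the smaller is 428 ft³/s; the ratio is 10.5.

10.5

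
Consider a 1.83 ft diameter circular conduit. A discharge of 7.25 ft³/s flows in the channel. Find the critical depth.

y_c = 0.983 ft

At critical depth, Q² T / (g A³) = 1, i.e. A³/T = Q²/g = 7.25²/32.2 = 1.632.
Trying y = 1.24 ft: A³/T = 3.991 — high.
Trying y = 0.983 ft: A³/T = 1.634 — ≈ 1.632.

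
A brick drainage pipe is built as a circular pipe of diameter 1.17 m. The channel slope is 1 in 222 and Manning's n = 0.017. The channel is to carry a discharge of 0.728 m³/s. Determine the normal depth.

Manning's equation rearranged: A R^(2/3) = nQ / (1·√S) = 0.017 × 0.728 / (√0.004505) = 0.1844.
Try y = 0.377 m: A R^(2/3) = 0.1065 — short.
Try y = 0.593 m: A R^(2/3) = 0.2424 — over.
Try y = 0.507 m: A R^(2/3) = 0.1845 — ≈ 0.1844.

y_n = 0.507 m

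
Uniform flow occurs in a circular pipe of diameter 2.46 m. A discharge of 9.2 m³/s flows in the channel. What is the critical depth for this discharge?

y_c = 1.39 m

At critical depth, Q² T / (g A³) = 1, i.e. A³/T = Q²/g = 9.2²/9.81 = 8.628.
Try y = 1.61 m: A³/T = 15.31 — high.
Try y = 1.05 m: A³/T = 2.978 — low.
Try y = 1.39 m: A³/T = 8.704 — close enough.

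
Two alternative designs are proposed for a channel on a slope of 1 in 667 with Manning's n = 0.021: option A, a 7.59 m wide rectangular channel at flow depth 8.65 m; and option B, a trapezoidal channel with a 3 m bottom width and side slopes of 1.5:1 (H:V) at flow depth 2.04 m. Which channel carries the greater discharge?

Channel A: Flow area A = b·y = 7.59 × 8.65 = 65.65 m². Wetted perimeter P = b + 2y = 7.59 + 2×8.65 = 24.89 m. Hydraulic radius R = A/P = 65.65/24.89 = 2.638 m. Q_A = (1/0.021)·65.65·2.638^(2/3)·√0.001499 = 231.1 m³/s.
Channel B: With bottom width b = 3 m and side slope z = 1.5: A = (b + zy)y = (3 + 1.5×2.04)×2.04 = 12.36 m²; P = b + 2y√(1+z²) = 3 + 2×2.04×1.803 = 10.36 m. Hydraulic radius R = A/P = 12.36/10.36 = 1.194 m. Q_B = (1/0.021)·12.36·1.194^(2/3)·√0.001499 = 25.65 m³/s.
Q_A = 231.1 m³/s vs Q_B = 25.65 m³/s, so channel A carries more.

channel A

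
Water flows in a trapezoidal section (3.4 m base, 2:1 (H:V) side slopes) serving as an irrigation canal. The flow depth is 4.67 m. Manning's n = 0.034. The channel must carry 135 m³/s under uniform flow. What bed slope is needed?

S = 0.0018

With bottom width b = 3.4 m and side slope z = 2: A = (b + zy)y = (3.4 + 2×4.67)×4.67 = 59.5 m²; P = b + 2y√(1+z²) = 3.4 + 2×4.67×2.236 = 24.28 m.
Hydraulic radius R = A/P = 59.5/24.28 = 2.45 m.
From Manning's equation, S = [nQ / (1 A R^(2/3))]² = [0.034 × 135 / (1 × 59.5 × 2.45^(2/3))]² = 0.0018.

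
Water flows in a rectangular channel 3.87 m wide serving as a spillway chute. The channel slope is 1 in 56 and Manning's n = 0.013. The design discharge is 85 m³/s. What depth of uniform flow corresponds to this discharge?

y_n = 2.12 m

Manning's equation rearranged: A R^(2/3) = nQ / (1·√S) = 0.013 × 85 / (√0.01786) = 8.269.
At y = 2.47 m: A R^(2/3) = 10.09 — too large.
At y = 1.53 m: A R^(2/3) = 5.331 — too small.
At y = 2.12 m: A R^(2/3) = 8.268 — close enough.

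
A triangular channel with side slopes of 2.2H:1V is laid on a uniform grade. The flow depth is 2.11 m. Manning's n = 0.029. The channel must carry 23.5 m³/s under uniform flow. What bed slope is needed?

S = 0.00511

For a triangular section with side slope z = 2.2: A = zy² = 2.2×2.11² = 9.795 m²; P = 2y√(1+z²) = 2×2.11×2.417 = 10.2 m.
Hydraulic radius R = A/P = 9.795/10.2 = 0.9604 m.
From Manning's equation, S = [nQ / (1 A R^(2/3))]² = [0.029 × 23.5 / (1 × 9.795 × 0.9604^(2/3))]² = 0.00511.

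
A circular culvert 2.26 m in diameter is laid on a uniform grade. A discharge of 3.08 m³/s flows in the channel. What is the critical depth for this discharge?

At critical depth, Q² T / (g A³) = 1, i.e. A³/T = Q²/g = 3.08²/9.81 = 0.967.
Trying y = 0.916 m: A³/T = 1.598 — too large.
Trying y = 0.804 m: A³/T = 0.9677 — close enough.

y_c = 0.804 m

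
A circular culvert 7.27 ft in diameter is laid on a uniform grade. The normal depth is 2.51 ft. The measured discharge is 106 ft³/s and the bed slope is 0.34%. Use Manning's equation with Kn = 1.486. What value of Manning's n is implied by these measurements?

For a circular section of diameter D = 7.27 ft at depth y = 2.51 ft, the central angle is θ = 2 arccos(1 − 2y/D) = 2.512 rad. Then A = (D²/8)(θ − sin θ) = 12.71 ft² and P = Dθ/2 = 9.132 ft.
Hydraulic radius R = A/P = 12.71/9.132 = 1.392 ft.
Rearranging Manning's equation: n = (1.486/Q) A R^(2/3) S^(1/2) = (1.486/106) × 12.71 × 1.392^(2/3) × √0.0034 = 0.0129.

n = 0.0129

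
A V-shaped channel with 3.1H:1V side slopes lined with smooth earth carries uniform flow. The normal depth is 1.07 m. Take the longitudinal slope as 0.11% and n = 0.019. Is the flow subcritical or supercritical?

subcritical

For a triangular section with side slope z = 3.1: A = zy² = 3.1×1.07² = 3.549 m²; P = 2y√(1+z²) = 2×1.07×3.257 = 6.971 m.
Hydraulic radius R = A/P = 3.549/6.971 = 0.5092 m.
V = (1/n) R^(2/3) √S = (1/0.019) × 0.5092^(2/3) × √0.0011 = 1.113 m/s. Hydraulic depth D_h = A/T = 3.549/6.634 = 0.535 m.
Froude number Fr = V/√(g·D_h) = 1.113/√(9.81×0.535) = 0.486, which is less than 1, so the flow is subcritical.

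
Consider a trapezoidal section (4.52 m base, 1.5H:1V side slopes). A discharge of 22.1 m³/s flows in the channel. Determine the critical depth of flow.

At critical depth, Q² T / (g A³) = 1, i.e. A³/T = Q²/g = 22.1²/9.81 = 49.79.
At y = 0.849 m: A³/T = 16.84 — low.
At y = 1.4 m: A³/T = 91.29 — high.
At y = 1.17 m: A³/T = 49.28 — matches.

y_c = 1.17 m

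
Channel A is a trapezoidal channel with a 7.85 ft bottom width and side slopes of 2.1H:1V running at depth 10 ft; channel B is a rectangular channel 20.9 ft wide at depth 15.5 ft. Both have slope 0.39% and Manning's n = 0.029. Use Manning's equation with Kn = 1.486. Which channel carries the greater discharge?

channel B

Channel A: With bottom width b = 7.85 ft and side slope z = 2.1: A = (b + zy)y = (7.85 + 2.1×10)×10 = 288.5 ft²; P = b + 2y√(1+z²) = 7.85 + 2×10×2.326 = 54.37 ft. Hydraulic radius R = A/P = 288.5/54.37 = 5.306 ft. Q_A = (1.486/0.029)·288.5·5.306^(2/3)·√0.0039 = 2809 ft³/s.
Channel B: Flow area A = b·y = 20.9 × 15.5 = 323.9 ft². Wetted perimeter P = b + 2y = 20.9 + 2×15.5 = 51.9 ft. Hydraulic radius R = A/P = 323.9/51.9 = 6.242 ft. Q_B = (1.486/0.029)·323.9·6.242^(2/3)·√0.0039 = 3514 ft³/s.
Q_A = 2809 ft³/s vs Q_B = 3514 ft³/s, so channel B carries more.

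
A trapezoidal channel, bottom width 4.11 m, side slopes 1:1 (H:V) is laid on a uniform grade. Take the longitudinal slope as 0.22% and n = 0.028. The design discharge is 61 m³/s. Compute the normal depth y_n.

y_n = 3.3 m

Manning's equation rearranged: A R^(2/3) = nQ / (1·√S) = 0.028 × 61 / (√0.0022) = 36.41.
Try y = 4 m: A R^(2/3) = 53.25 — too large.
Try y = 2.68 m: A R^(2/3) = 24.44 — too small.
Try y = 3.3 m: A R^(2/3) = 36.44 — close enough.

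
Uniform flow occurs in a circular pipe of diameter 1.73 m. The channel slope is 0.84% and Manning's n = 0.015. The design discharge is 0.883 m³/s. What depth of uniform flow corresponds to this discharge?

y_n = 0.383 m

Manning's equation rearranged: A R^(2/3) = nQ / (1·√S) = 0.015 × 0.883 / (√0.0084) = 0.1445.
Try y = 0.426 m: A R^(2/3) = 0.1787 — high.
Try y = 0.312 m: A R^(2/3) = 0.0954 — low.
Try y = 0.383 m: A R^(2/3) = 0.1445 — matches.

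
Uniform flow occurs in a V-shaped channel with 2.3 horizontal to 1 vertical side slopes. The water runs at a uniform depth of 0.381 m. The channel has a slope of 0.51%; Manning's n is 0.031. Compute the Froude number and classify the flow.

For a triangular section with side slope z = 2.3: A = zy² = 2.3×0.381² = 0.3339 m²; P = 2y√(1+z²) = 2×0.381×2.508 = 1.911 m.
Hydraulic radius R = A/P = 0.3339/1.911 = 0.1747 m.
V = (1/n) R^(2/3) √S = (1/0.031) × 0.1747^(2/3) × √0.0051 = 0.7199 m/s. Hydraulic depth D_h = A/T = 0.3339/1.753 = 0.1905 m.
Froude number Fr = V/√(g·D_h) = 0.7199/√(9.81×0.1905) = 0.527, which is less than 1, so the flow is subcritical.

subcritical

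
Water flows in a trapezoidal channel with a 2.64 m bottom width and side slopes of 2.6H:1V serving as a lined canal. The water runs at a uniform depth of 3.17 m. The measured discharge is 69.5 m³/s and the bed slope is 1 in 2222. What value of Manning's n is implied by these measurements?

n = 0.015

With bottom width b = 2.64 m and side slope z = 2.6: A = (b + zy)y = (2.64 + 2.6×3.17)×3.17 = 34.5 m²; P = b + 2y√(1+z²) = 2.64 + 2×3.17×2.786 = 20.3 m.
Hydraulic radius R = A/P = 34.5/20.3 = 1.699 m.
Rearranging Manning's equation: n = (1/Q) A R^(2/3) S^(1/2) = (1/69.5) × 34.5 × 1.699^(2/3) × √0.00045 = 0.015.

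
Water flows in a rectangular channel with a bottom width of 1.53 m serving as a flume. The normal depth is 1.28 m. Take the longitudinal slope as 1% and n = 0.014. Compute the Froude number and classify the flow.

Flow area A = b·y = 1.53 × 1.28 = 1.958 m². Wetted perimeter P = b + 2y = 1.53 + 2×1.28 = 4.09 m.
Hydraulic radius R = A/P = 1.958/4.09 = 0.4788 m.
V = (1/n) R^(2/3) √S = (1/0.014) × 0.4788^(2/3) × √0.01 = 4.372 m/s. Hydraulic depth D_h = A/T = 1.958/1.53 = 1.28 m.
Froude number Fr = V/√(g·D_h) = 4.372/√(9.81×1.28) = 1.23, which is greater than 1, so the flow is supercritical.

supercritical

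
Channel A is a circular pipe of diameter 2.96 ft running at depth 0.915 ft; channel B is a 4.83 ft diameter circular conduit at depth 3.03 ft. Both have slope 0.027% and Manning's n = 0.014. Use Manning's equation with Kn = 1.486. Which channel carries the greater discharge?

channel B

Channel A: For a circular section of diameter D = 2.96 ft at depth y = 0.915 ft, the central angle is θ = 2 arccos(1 − 2y/D) = 2.358 rad. Then A = (D²/8)(θ − sin θ) = 1.81 ft² and P = Dθ/2 = 3.49 ft. Hydraulic radius R = A/P = 1.81/3.49 = 0.5186 ft. Q_A = (1.486/0.014)·1.81·0.5186^(2/3)·√0.00027 = 2.037 ft³/s.
Channel B: For a circular section of diameter D = 4.83 ft at depth y = 3.03 ft, the central angle is θ = 2 arccos(1 − 2y/D) = 3.657 rad. Then A = (D²/8)(θ − sin θ) = 12.1 ft² and P = Dθ/2 = 8.831 ft. Hydraulic radius R = A/P = 12.1/8.831 = 1.37 ft. Q_B = (1.486/0.014)·12.1·1.37^(2/3)·√0.00027 = 26.03 ft³/s.
Q_A = 2.037 ft³/s vs Q_B = 26.03 ft³/s, so channel B carries more.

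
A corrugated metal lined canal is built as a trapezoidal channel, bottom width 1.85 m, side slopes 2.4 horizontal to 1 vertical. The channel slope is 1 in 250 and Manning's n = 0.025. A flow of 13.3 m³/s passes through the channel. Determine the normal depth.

Manning's equation rearranged: A R^(2/3) = nQ / (1·√S) = 0.025 × 13.3 / (√0.004) = 5.257.
Trying y = 1.05 m: A R^(2/3) = 3.364 — low.
Trying y = 1.57 m: A R^(2/3) = 8.105 — high.
Trying y = 1.29 m: A R^(2/3) = 5.246 — matches.

y_n = 1.29 m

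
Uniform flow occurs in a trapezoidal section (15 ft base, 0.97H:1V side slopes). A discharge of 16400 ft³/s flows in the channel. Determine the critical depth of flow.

y_c = 21.7 ft

At critical depth, Q² T / (g A³) = 1, i.e. A³/T = Q²/g = 16400²/32.2 = 8353000.
Try y = 17.5 ft: A³/T = 3579000 — low.
Try y = 23.5 ft: A³/T = 11560000 — high.
Try y = 21.7 ft: A³/T = 8384000 — close enough.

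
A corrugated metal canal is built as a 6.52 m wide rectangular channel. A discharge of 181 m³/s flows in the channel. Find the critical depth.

For a rectangular channel, critical depth y_c = (q²/g)^(1/3) where q = Q/b = 181/6.52 = 27.76 m²/s.
So y_c = (27.76²/9.81)^(1/3) = 4.28 m.

y_c = 4.28 m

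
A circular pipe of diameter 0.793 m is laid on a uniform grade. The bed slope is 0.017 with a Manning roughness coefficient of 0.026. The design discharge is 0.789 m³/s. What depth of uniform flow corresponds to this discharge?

Manning's equation rearranged: A R^(2/3) = nQ / (1·√S) = 0.026 × 0.789 / (√0.017) = 0.1573.
At y = 0.737 m: A R^(2/3) = 0.1805 — over.
At y = 0.453 m: A R^(2/3) = 0.1045 — short.
At y = 0.609 m: A R^(2/3) = 0.1573 — matches.

y_n = 0.609 m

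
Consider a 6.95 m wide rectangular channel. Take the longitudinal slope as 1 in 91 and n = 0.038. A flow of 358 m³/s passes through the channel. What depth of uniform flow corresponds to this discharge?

y_n = 9.94 m

Manning's equation rearranged: A R^(2/3) = nQ / (1·√S) = 0.038 × 358 / (√0.01099) = 129.8.
Trying y = 12.3 m: A R^(2/3) = 166.1 — over.
Trying y = 7.37 m: A R^(2/3) = 90.83 — short.
Trying y = 9.94 m: A R^(2/3) = 129.8 — ≈ 129.8.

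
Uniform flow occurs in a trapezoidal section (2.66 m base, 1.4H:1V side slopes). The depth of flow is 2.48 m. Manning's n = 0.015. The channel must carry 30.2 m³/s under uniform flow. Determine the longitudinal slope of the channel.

S = 0.00059

With bottom width b = 2.66 m and side slope z = 1.4: A = (b + zy)y = (2.66 + 1.4×2.48)×2.48 = 15.21 m²; P = b + 2y√(1+z²) = 2.66 + 2×2.48×1.72 = 11.19 m.
Hydraulic radius R = A/P = 15.21/11.19 = 1.359 m.
From Manning's equation, S = [nQ / (1 A R^(2/3))]² = [0.015 × 30.2 / (1 × 15.21 × 1.359^(2/3))]² = 0.00059.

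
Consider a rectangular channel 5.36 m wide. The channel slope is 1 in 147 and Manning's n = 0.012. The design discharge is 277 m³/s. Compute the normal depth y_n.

y_n = 5.15 m

Manning's equation rearranged: A R^(2/3) = nQ / (1·√S) = 0.012 × 277 / (√0.006803) = 40.3.
At y = 4.35 m: A R^(2/3) = 32.67 — low.
At y = 5.87 m: A R^(2/3) = 47.24 — high.
At y = 5.15 m: A R^(2/3) = 40.28 — close enough.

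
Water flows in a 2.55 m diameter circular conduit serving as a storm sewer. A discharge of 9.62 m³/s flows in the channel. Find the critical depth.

At critical depth, Q² T / (g A³) = 1, i.e. A³/T = Q²/g = 9.62²/9.81 = 9.434.
At y = 1.03 m: A³/T = 2.885 — low.
At y = 1.69 m: A³/T = 19.23 — high.
At y = 1.4 m: A³/T = 9.333 — ≈ 9.434.

y_c = 1.4 m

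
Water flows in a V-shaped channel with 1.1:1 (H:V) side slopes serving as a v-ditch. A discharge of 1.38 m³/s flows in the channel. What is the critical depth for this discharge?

y_c = 0.797 m

At critical depth, Q² T / (g A³) = 1, i.e. A³/T = Q²/g = 1.38²/9.81 = 0.1941.
At y = 0.64 m: A³/T = 0.06496 — short.
At y = 0.908 m: A³/T = 0.3734 — over.
At y = 0.797 m: A³/T = 0.1946 — close enough.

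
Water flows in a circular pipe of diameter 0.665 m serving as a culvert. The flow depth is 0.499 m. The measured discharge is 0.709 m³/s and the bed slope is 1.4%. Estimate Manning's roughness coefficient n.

n = 0.016

For a circular section of diameter D = 0.665 m at depth y = 0.499 m, the central angle is θ = 2 arccos(1 − 2y/D) = 4.191 rad. Then A = (D²/8)(θ − sin θ) = 0.2796 m² and P = Dθ/2 = 1.393 m.
Hydraulic radius R = A/P = 0.2796/1.393 = 0.2006 m.
Rearranging Manning's equation: n = (1/Q) A R^(2/3) S^(1/2) = (1/0.709) × 0.2796 × 0.2006^(2/3) × √0.014 = 0.016.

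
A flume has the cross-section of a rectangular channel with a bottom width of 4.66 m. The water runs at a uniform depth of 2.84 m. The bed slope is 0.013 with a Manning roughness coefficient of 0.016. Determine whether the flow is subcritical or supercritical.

Flow area A = b·y = 4.66 × 2.84 = 13.23 m². Wetted perimeter P = b + 2y = 4.66 + 2×2.84 = 10.34 m.
Hydraulic radius R = A/P = 13.23/10.34 = 1.28 m.
V = (1/n) R^(2/3) √S = (1/0.016) × 1.28^(2/3) × √0.013 = 8.401 m/s. Hydraulic depth D_h = A/T = 13.23/4.66 = 2.84 m.
Froude number Fr = V/√(g·D_h) = 8.401/√(9.81×2.84) = 1.59, which is greater than 1, so the flow is supercritical.

supercritical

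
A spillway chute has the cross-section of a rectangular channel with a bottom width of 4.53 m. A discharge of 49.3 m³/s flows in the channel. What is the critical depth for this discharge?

y_c = 2.29 m

For a rectangular channel, critical depth y_c = (q²/g)^(1/3) where q = Q/b = 49.3/4.53 = 10.88 m²/s.
So y_c = (10.88²/9.81)^(1/3) = 2.29 m.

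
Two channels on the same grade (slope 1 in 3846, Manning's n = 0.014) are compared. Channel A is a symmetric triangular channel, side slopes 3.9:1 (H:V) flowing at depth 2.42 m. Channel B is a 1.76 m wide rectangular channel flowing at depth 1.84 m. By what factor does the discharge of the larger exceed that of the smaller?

Channel A: For a triangular section with side slope z = 3.9: A = zy² = 3.9×2.42² = 22.84 m²; P = 2y√(1+z²) = 2×2.42×4.026 = 19.49 m. Hydraulic radius R = A/P = 22.84/19.49 = 1.172 m. Q_A = (1/0.014)·22.84·1.172^(2/3)·√0.00026 = 29.24 m³/s.
Channel B: Flow area A = b·y = 1.76 × 1.84 = 3.238 m². Wetted perimeter P = b + 2y = 1.76 + 2×1.84 = 5.44 m. Hydraulic radius R = A/P = 3.238/5.44 = 0.5953 m. Q_B = (1/0.014)·3.238·0.5953^(2/3)·√0.00026 = 2.639 m³/s.
The larger discharge is 29.24 m³/s and the smaller is 2.639 m³/s; the ratio is 11.1.

11.1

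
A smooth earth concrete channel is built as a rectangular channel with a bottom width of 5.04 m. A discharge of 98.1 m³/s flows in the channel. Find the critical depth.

For a rectangular channel, critical depth y_c = (q²/g)^(1/3) where q = Q/b = 98.1/5.04 = 19.46 m²/s.
So y_c = (19.46²/9.81)^(1/3) = 3.38 m.

y_c = 3.38 m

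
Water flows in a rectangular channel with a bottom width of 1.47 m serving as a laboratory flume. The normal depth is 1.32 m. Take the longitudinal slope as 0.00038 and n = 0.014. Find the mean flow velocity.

Flow area A = b·y = 1.47 × 1.32 = 1.94 m². Wetted perimeter P = b + 2y = 1.47 + 2×1.32 = 4.11 m.
Hydraulic radius R = A/P = 1.94/4.11 = 0.4721 m.
From Manning's equation, V = (1/n) R^(2/3) S^(1/2) = (1/0.014) × 0.4721^(2/3) × 0.00038^(1/2) = 0.844 m/s.

V = 0.844 m/s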